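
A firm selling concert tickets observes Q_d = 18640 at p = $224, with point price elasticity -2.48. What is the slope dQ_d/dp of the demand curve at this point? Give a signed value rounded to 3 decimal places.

Ed = (dQ_d/dp)·(p/Q_d) ⇒ dQ_d/dp = Ed·Q_d/p = (-2.48)·18640/224 = -206.37142…

-206.371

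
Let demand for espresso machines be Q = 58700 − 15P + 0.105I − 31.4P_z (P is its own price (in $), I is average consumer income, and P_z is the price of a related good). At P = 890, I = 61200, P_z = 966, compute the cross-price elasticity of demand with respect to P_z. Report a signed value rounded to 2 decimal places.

At the given values, Q = 58700 − 15(890) + 0.105(61200) − 31.4(966) = 21443.6.
∂Q/∂P_z = -31.4.
E = (-31.4) × (966/21443.6) = -1.4145…

-1.41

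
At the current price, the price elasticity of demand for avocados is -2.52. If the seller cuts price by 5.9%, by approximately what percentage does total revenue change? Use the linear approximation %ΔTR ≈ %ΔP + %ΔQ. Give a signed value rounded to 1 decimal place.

+9.0%

%ΔQ ≈ Ed × %ΔP = (-2.52) × (-5.9%) = +14.8680%
%ΔTR ≈ %ΔP + %ΔQ = (-5.9%) + (+14.8680%) = +8.9680%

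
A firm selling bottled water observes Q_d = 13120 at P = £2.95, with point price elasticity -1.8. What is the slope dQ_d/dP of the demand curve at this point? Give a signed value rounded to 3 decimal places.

-8005.424

Ed = (dQ_d/dP)·(P/Q_d) ⇒ dQ_d/dP = Ed·Q_d/P = (-1.8)·13120/2.95 = -8005.42372…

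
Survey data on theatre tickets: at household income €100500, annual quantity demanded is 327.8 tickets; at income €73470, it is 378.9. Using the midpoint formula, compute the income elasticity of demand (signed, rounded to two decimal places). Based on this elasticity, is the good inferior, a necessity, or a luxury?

%ΔQ = (378.9 − 327.8)/[( 327.8 + 378.9)/2] = 51.1/353.35 = 0.144615…
%ΔIncome = (73470 − 100500)/[( 100500 + 73470)/2] = -27030/86985 = -0.310743…
E_income = (51.1/353.35) / (-27030/86985) = -0.4653…
E_income < 0 ⇒ inferior good.

-0.47; inferior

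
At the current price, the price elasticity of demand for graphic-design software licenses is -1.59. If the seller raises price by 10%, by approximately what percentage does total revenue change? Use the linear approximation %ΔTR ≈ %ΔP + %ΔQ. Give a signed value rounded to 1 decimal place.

-5.9%

%ΔQ ≈ Ed × %ΔP = (-1.59) × (+10%) = -15.9000%
%ΔTR ≈ %ΔP + %ΔQ = (+10%) + (-15.9000%) = -5.9000%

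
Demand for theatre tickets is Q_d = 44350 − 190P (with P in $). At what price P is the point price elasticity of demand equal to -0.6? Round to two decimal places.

Ed = −190P/(44350 − 190P). Set this equal to -0.6:
190P = 0.6·(44350 − 190P) ⇒ 190P(1 + 0.6) = 0.6·44350
P = 0.6·44350 / (190·1.6) = 87.5328…

87.53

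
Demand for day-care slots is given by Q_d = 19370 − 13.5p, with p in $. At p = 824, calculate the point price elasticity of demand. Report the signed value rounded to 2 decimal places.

dQ_d/dp = −13.5. At p = 824, Q_d = 19370 − 13.5(824) = 8246.
Ed = (dQ_d/dp)·(p/Q_d) = −13.5 × (824/8246) = -1.3490…

-1.35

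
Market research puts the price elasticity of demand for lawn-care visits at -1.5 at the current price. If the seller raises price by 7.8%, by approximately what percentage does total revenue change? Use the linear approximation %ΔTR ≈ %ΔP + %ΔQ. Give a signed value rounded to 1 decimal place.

-3.9%

%ΔQ ≈ Ed × %ΔP = (-1.5) × (+7.8%) = -11.7000%
%ΔTR ≈ %ΔP + %ΔQ = (+7.8%) + (-11.7000%) = -3.9000%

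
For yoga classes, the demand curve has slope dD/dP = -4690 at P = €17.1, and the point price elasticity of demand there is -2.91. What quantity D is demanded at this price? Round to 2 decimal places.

27559.79

Ed = (dD/dP)·(P/D) ⇒ D = (dD/dP)·P/Ed = (-4690)·17.1/(-2.91) = 27559.7938…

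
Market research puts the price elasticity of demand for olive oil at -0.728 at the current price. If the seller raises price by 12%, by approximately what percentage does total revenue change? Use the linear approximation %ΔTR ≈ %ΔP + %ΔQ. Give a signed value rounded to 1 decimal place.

+3.3%

%ΔQ ≈ Ed × %ΔP = (-0.728) × (+12%) = -8.7360%
%ΔTR ≈ %ΔP + %ΔQ = (+12%) + (-8.7360%) = +3.2640%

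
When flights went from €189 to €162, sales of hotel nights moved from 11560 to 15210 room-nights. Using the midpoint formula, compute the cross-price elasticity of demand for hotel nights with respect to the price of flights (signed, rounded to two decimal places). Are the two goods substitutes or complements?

%ΔQ_{hotel nights} = (15210 − 11560)/avg = 3650/13385 = 0.272693…
%ΔP_{flights} = (162 − 189)/avg = -27/175.5 = -0.153846…
E_cross = (3650/13385) / (-27/175.5) = -1.7725…
E_cross < 0 ⇒ the goods are complements.

-1.77; complements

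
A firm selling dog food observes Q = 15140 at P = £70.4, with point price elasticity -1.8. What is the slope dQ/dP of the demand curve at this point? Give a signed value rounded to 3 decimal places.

Ed = (dQ/dP)·(P/Q) ⇒ dQ/dP = Ed·Q/P = (-1.8)·15140/70.4 = -387.10227…

-387.102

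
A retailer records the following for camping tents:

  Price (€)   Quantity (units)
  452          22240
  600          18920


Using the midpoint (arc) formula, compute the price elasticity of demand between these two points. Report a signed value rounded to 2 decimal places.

-0.57

%ΔQ = (18920 − 22240) / [(22240 + 18920)/2] = -3320/20580 = -0.161321…
%ΔP = (600 − 452) / [(452 + 600)/2] = 148/526 = 0.281368…
Arc Ed = %ΔQ / %ΔP = (-3320/20580) / (148/526) = -0.5733…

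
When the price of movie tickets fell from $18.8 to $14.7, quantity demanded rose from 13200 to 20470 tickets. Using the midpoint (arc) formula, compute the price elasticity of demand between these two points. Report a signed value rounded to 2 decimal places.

%ΔQ = (20470 − 13200) / [(13200 + 20470)/2] = 7270/16835 = 0.431838…
%ΔP = (14.7 − 18.8) / [(18.8 + 14.7)/2] = -4.1/16.75 = -0.244776…
Arc Ed = %ΔQ / %ΔP = (7270/16835) / (-4.1/16.75) = -1.7642…

-1.76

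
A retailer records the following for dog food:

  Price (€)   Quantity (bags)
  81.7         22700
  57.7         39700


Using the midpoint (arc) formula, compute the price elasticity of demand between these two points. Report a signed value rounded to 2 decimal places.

%ΔQ = (39700 − 22700) / [(22700 + 39700)/2] = 17000/31200 = 0.544871…
%ΔP = (57.7 − 81.7) / [(81.7 + 57.7)/2] = -24/69.7 = -0.344332…
Arc Ed = %ΔQ / %ΔP = (17000/31200) / (-24/69.7) = -1.5823…

-1.58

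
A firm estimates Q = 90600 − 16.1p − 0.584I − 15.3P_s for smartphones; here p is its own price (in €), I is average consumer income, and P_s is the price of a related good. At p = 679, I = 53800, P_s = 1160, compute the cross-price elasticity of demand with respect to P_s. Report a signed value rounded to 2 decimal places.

-0.58

At the given values, Q = 90600 − 16.1(679) − 0.584(53800) − 15.3(1160) = 30500.9.
∂Q/∂P_s = -15.3.
E = (-15.3) × (1160/30500.9) = -0.5818…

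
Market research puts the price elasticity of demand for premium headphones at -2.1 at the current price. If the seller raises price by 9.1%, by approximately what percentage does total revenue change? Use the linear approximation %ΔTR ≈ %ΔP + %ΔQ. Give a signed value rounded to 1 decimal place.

%ΔQ ≈ Ed × %ΔP = (-2.1) × (+9.1%) = -19.1100%
%ΔTR ≈ %ΔP + %ΔQ = (+9.1%) + (-19.1100%) = -10.0100%

-10.0%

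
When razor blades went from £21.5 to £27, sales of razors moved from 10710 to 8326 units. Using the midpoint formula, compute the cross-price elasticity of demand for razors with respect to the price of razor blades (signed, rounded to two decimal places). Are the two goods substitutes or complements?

-1.10; complements

%ΔQ_{razors} = (8326 − 10710)/avg = -2384/9518 = -0.250472…
%ΔP_{razor blades} = (27 − 21.5)/avg = 5.5/24.25 = 0.226804…
E_cross = (-2384/9518) / (5.5/24.25) = -1.1043…
E_cross < 0 ⇒ the goods are complements.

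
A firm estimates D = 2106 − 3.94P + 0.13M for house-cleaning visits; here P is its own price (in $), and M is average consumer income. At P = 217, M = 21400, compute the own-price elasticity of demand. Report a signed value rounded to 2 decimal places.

-0.21

At the given values, D = 2106 − 3.94(217) + 0.13(21400) = 4033.02.
∂D/∂P = −3.94.
E = (-3.94) × (217/4033.02) = -0.2119…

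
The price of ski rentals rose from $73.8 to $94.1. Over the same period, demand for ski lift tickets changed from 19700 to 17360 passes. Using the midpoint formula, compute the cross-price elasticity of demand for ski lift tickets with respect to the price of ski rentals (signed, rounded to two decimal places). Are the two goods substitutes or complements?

-0.52; complements

%ΔQ_{ski lift tickets} = (17360 − 19700)/avg = -2340/18530 = -0.126281…
%ΔP_{ski rentals} = (94.1 − 73.8)/avg = 20.3/83.95 = 0.241810…
E_cross = (-2340/18530) / (20.3/83.95) = -0.5222…
E_cross < 0 ⇒ the goods are complements.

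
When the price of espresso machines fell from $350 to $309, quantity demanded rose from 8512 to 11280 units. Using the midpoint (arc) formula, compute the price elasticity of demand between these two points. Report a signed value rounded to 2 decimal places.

-2.25

%ΔQ = (11280 − 8512) / [(8512 + 11280)/2] = 2768/9896 = 0.279708…
%ΔP = (309 − 350) / [(350 + 309)/2] = -41/329.5 = -0.124430…
Arc Ed = %ΔQ / %ΔP = (2768/9896) / (-41/329.5) = -2.2479…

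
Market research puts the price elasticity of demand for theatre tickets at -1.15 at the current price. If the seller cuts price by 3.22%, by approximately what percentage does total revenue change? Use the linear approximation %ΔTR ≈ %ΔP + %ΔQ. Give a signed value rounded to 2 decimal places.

%ΔQ ≈ Ed × %ΔP = (-1.15) × (-3.22%) = +3.7030%
%ΔTR ≈ %ΔP + %ΔQ = (-3.22%) + (+3.7030%) = +0.4830%

+0.48%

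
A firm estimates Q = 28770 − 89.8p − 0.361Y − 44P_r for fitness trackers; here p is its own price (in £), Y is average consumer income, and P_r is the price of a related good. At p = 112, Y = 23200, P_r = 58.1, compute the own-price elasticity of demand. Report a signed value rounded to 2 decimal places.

-1.29

At the given values, Q = 28770 − 89.8(112) − 0.361(23200) − 44(58.1) = 7780.8.
∂Q/∂p = −89.8.
E = (-89.8) × (112/7780.8) = -1.2926…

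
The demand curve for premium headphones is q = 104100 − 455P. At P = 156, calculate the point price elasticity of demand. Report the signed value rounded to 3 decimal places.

dq/dP = −455. At P = 156, q = 104100 − 455(156) = 33120.
Ed = (dq/dP)·(P/q) = −455 × (156/33120) = -2.14311…

-2.143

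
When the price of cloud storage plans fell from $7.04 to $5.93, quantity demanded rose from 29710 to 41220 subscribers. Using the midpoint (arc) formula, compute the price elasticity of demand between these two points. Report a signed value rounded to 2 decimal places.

-1.90

%ΔQ = (41220 − 29710) / [(29710 + 41220)/2] = 11510/35465 = 0.324545…
%ΔP = (5.93 − 7.04) / [(7.04 + 5.93)/2] = -1.11/6.485 = -0.171164…
Arc Ed = %ΔQ / %ΔP = (11510/35465) / (-1.11/6.485) = -1.8961…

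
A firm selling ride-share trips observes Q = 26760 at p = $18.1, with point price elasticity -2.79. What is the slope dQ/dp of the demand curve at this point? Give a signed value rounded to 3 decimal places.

-4124.884

Ed = (dQ/dp)·(p/Q) ⇒ dQ/dp = Ed·Q/p = (-2.79)·26760/18.1 = -4124.88397…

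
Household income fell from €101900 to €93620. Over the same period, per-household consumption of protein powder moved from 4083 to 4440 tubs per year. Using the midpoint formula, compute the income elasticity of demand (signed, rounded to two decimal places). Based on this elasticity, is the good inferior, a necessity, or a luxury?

%ΔQ = (4440 − 4083)/[( 4083 + 4440)/2] = 357/4261.5 = 0.083773…
%ΔIncome = (93620 − 101900)/[( 101900 + 93620)/2] = -8280/97760 = -0.084697…
E_income = (357/4261.5) / (-8280/97760) = -0.9890…
E_income < 0 ⇒ inferior good.

-0.99; inferior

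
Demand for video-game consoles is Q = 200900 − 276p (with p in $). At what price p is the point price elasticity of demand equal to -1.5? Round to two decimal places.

436.74

Ed = −276p/(200900 − 276p). Set this equal to -1.5:
276p = 1.5·(200900 − 276p) ⇒ 276p(1 + 1.5) = 1.5·200900
p = 1.5·200900 / (276·2.5) = 436.7391…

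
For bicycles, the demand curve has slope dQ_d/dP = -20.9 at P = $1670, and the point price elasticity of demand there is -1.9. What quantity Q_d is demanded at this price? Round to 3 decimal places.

18370.000

Ed = (dQ_d/dP)·(P/Q_d) ⇒ Q_d = (dQ_d/dP)·P/Ed = (-20.9)·1670/(-1.9) = 18370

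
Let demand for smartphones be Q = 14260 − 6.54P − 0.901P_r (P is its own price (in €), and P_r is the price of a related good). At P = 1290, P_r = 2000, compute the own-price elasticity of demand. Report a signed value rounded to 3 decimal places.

-2.098

At the given values, Q = 14260 − 6.54(1290) − 0.901(2000) = 4021.4.
∂Q/∂P = −6.54.
E = (-6.54) × (1290/4021.4) = -2.09792…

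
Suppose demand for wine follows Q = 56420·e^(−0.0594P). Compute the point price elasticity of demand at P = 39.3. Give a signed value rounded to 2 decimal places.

dQ/dP = −0.0594·Q = -324.634. At P = 39.3, Q = 5465.22.
Ed = (dQ/dP)·(P/Q) = (-324.634) × (39.3/5465.22) = -2.3344…

-2.33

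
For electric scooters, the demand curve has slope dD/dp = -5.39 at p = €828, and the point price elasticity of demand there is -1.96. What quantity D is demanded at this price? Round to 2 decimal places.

2277.00

Ed = (dD/dp)·(p/D) ⇒ D = (dD/dp)·p/Ed = (-5.39)·828/(-1.96) = 2277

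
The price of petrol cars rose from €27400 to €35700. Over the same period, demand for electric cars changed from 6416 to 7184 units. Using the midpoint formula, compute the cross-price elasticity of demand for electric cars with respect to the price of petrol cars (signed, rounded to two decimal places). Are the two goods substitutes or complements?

%ΔQ_{electric cars} = (7184 − 6416)/avg = 768/6800 = 0.112941…
%ΔP_{petrol cars} = (35700 − 27400)/avg = 8300/31550 = 0.263074…
E_cross = (768/6800) / (8300/31550) = 0.4293…
E_cross > 0 ⇒ the goods are substitutes.

0.43; substitutes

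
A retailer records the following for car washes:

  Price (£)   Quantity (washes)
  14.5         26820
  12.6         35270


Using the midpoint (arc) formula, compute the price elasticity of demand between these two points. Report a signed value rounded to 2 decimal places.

-1.94

%ΔQ = (35270 − 26820) / [(26820 + 35270)/2] = 8450/31045 = 0.272185…
%ΔP = (12.6 − 14.5) / [(14.5 + 12.6)/2] = -1.9/13.55 = -0.140221…
Arc Ed = %ΔQ / %ΔP = (8450/31045) / (-1.9/13.55) = -1.9411…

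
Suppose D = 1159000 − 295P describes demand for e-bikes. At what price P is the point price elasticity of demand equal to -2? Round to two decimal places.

Ed = −295P/(1159000 − 295P). Set this equal to -2:
295P = 2·(1159000 − 295P) ⇒ 295P(1 + 2) = 2·1159000
P = 2·1159000 / (295·3) = 2619.2090…

2619.21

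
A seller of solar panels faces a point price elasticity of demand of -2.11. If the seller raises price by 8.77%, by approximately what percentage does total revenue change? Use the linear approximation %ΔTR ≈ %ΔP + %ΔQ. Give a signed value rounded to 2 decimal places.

%ΔQ ≈ Ed × %ΔP = (-2.11) × (+8.77%) = -18.5047%
%ΔTR ≈ %ΔP + %ΔQ = (+8.77%) + (-18.5047%) = -9.7347%

-9.73%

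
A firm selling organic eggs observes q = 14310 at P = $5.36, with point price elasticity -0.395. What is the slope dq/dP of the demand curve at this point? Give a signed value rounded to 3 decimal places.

-1054.562

Ed = (dq/dP)·(P/q) ⇒ dq/dP = Ed·q/P = (-0.395)·14310/5.36 = -1054.56156…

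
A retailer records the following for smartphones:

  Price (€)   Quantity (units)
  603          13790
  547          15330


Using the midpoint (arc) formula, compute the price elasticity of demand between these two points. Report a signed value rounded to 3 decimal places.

%ΔQ = (15330 − 13790) / [(13790 + 15330)/2] = 1540/14560 = 0.105769…
%ΔP = (547 − 603) / [(603 + 547)/2] = -56/575 = -0.097391…
Arc Ed = %ΔQ / %ΔP = (1540/14560) / (-56/575) = -1.08602…

-1.086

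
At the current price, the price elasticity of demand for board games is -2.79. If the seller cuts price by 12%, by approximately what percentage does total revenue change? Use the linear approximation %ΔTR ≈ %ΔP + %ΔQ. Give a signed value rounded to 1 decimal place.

%ΔQ ≈ Ed × %ΔP = (-2.79) × (-12%) = +33.4800%
%ΔTR ≈ %ΔP + %ΔQ = (-12%) + (+33.4800%) = +21.4800%

+21.5%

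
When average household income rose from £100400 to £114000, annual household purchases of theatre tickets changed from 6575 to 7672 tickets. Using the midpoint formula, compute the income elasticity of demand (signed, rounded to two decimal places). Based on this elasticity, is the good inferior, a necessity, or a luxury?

%ΔQ = (7672 − 6575)/[( 6575 + 7672)/2] = 1097/7123.5 = 0.153997…
%ΔIncome = (114000 − 100400)/[( 100400 + 114000)/2] = 13600/107200 = 0.126865…
E_income = (1097/7123.5) / (13600/107200) = 1.2138…
E_income > 1 ⇒ normal good, luxury.

1.21; luxury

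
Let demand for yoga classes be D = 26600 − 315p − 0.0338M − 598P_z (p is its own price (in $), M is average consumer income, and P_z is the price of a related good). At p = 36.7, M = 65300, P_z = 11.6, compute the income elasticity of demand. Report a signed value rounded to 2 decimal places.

At the given values, D = 26600 − 315(36.7) − 0.0338(65300) − 598(11.6) = 5895.56.
∂D/∂M = -0.0338.
E = (-0.0338) × (65300/5895.56) = -0.3743…

-0.37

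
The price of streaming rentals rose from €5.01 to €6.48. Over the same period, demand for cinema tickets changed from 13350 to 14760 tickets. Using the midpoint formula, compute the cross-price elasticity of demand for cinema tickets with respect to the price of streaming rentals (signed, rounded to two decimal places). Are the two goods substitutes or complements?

%ΔQ_{cinema tickets} = (14760 − 13350)/avg = 1410/14055 = 0.100320…
%ΔP_{streaming rentals} = (6.48 − 5.01)/avg = 1.47/5.745 = 0.255874…
E_cross = (1410/14055) / (1.47/5.745) = 0.3920…
E_cross > 0 ⇒ the goods are substitutes.

0.39; substitutes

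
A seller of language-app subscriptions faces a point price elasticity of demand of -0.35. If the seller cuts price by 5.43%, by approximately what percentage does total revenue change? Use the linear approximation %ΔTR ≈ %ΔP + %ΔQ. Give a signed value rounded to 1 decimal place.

-3.5%

%ΔQ ≈ Ed × %ΔP = (-0.35) × (-5.43%) = +1.9005%
%ΔTR ≈ %ΔP + %ΔQ = (-5.43%) + (+1.9005%) = -3.5295%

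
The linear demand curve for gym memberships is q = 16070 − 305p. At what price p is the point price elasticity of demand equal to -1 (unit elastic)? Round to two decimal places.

26.34

Ed = −305p/(16070 − 305p). Set this equal to -1:
305p = 1·(16070 − 305p) ⇒ 305p(1 + 1) = 1·16070
p = 1·16070 / (305·2) = 26.3442…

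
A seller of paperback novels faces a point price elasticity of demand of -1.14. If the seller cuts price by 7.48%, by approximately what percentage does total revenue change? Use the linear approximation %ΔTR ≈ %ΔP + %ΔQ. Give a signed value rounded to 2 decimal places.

%ΔQ ≈ Ed × %ΔP = (-1.14) × (-7.48%) = +8.5272%
%ΔTR ≈ %ΔP + %ΔQ = (-7.48%) + (+8.5272%) = +1.0472%

+1.05%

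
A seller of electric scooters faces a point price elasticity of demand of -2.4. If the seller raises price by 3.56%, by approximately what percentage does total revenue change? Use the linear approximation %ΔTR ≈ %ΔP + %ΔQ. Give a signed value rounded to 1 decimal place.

-5.0%

%ΔQ ≈ Ed × %ΔP = (-2.4) × (+3.56%) = -8.5440%
%ΔTR ≈ %ΔP + %ΔQ = (+3.56%) + (-8.5440%) = -4.9840%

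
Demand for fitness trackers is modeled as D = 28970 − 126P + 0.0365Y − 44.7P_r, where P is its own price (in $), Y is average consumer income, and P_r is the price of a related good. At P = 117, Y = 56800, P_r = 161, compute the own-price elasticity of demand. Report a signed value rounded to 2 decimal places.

At the given values, D = 28970 − 126(117) + 0.0365(56800) − 44.7(161) = 9104.5.
∂D/∂P = −126.
E = (-126) × (117/9104.5) = -1.6191…

-1.62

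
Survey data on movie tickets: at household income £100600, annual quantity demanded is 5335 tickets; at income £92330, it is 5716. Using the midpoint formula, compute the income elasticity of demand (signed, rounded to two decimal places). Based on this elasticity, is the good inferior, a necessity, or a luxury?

-0.80; inferior

%ΔQ = (5716 − 5335)/[( 5335 + 5716)/2] = 381/5525.5 = 0.068953…
%ΔIncome = (92330 − 100600)/[( 100600 + 92330)/2] = -8270/96465 = -0.085730…
E_income = (381/5525.5) / (-8270/96465) = -0.8042…
E_income < 0 ⇒ inferior good.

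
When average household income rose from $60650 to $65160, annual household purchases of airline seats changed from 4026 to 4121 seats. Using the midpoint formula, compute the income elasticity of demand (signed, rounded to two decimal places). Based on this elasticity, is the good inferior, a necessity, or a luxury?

%ΔQ = (4121 − 4026)/[( 4026 + 4121)/2] = 95/4073.5 = 0.023321…
%ΔIncome = (65160 − 60650)/[( 60650 + 65160)/2] = 4510/62905 = 0.071695…
E_income = (95/4073.5) / (4510/62905) = 0.3252…
0 < E_income < 1 ⇒ normal good, necessity.

0.33; necessity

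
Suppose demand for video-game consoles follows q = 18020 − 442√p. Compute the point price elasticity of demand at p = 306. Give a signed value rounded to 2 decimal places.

dq/dp = −442/(2√p) = -12.6337. At p = 306, q = 10288.2.
Ed = (dq/dp)·(p/q) = (-12.6337) × (306/10288.2) = -0.3757…

-0.38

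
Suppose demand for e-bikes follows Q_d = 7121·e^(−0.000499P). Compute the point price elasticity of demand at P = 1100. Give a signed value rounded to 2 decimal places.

-0.55

dQ_d/dP = −0.000499·Q_d = -2.05238. At P = 1100, Q_d = 4112.98.
Ed = (dQ_d/dP)·(P/Q_d) = (-2.05238) × (1100/4112.98) = -0.5489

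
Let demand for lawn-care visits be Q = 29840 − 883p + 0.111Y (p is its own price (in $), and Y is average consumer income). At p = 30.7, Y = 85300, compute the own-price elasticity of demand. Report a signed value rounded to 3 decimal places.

At the given values, Q = 29840 − 883(30.7) + 0.111(85300) = 12200.2.
∂Q/∂p = −883.
E = (-883) × (30.7/12200.2) = -2.22193…

-2.222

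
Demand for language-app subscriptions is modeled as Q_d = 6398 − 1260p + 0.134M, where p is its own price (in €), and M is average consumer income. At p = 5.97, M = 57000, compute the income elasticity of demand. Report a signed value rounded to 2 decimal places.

At the given values, Q_d = 6398 − 1260(5.97) + 0.134(57000) = 6513.8.
∂Q_d/∂M = 0.134.
E = (0.134) × (57000/6513.8) = 1.1725…

1.17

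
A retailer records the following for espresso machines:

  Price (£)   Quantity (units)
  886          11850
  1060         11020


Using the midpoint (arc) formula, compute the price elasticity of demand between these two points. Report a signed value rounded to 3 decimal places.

%ΔQ = (11020 − 11850) / [(11850 + 11020)/2] = -830/11435 = -0.072584…
%ΔP = (1060 − 886) / [(886 + 1060)/2] = 174/973 = 0.178828…
Arc Ed = %ΔQ / %ΔP = (-830/11435) / (174/973) = -0.40588…

-0.406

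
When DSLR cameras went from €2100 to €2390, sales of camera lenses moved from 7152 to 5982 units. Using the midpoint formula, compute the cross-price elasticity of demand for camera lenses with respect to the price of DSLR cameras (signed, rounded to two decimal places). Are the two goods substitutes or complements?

-1.38; complements

%ΔQ_{camera lenses} = (5982 − 7152)/avg = -1170/6567 = -0.178163…
%ΔP_{DSLR cameras} = (2390 − 2100)/avg = 290/2245 = 0.129175…
E_cross = (-1170/6567) / (290/2245) = -1.3792…
E_cross < 0 ⇒ the goods are complements.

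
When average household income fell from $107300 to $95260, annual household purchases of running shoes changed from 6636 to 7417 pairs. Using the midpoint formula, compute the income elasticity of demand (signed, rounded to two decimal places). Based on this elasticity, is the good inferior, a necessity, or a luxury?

%ΔQ = (7417 − 6636)/[( 6636 + 7417)/2] = 781/7026.5 = 0.111150…
%ΔIncome = (95260 − 107300)/[( 107300 + 95260)/2] = -12040/101280 = -0.118878…
E_income = (781/7026.5) / (-12040/101280) = -0.9349…
E_income < 0 ⇒ inferior good.

-0.93; inferior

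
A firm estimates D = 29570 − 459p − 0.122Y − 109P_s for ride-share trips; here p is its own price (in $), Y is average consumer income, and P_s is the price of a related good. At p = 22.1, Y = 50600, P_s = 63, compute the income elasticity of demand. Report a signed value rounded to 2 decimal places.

-0.97

At the given values, D = 29570 − 459(22.1) − 0.122(50600) − 109(63) = 6385.9.
∂D/∂Y = -0.122.
E = (-0.122) × (50600/6385.9) = -0.9666…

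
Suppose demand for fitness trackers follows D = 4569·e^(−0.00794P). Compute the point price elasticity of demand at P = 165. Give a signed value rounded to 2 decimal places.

-1.31

dD/dP = −0.00794·D = -9.78752. At P = 165, D = 1232.68.
Ed = (dD/dP)·(P/D) = (-9.78752) × (165/1232.68) = -1.3101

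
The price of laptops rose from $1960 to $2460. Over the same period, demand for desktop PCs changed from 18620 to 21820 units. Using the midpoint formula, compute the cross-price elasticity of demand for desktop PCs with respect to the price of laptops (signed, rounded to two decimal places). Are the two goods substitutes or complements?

%ΔQ_{desktop PCs} = (21820 − 18620)/avg = 3200/20220 = 0.158259…
%ΔP_{laptops} = (2460 − 1960)/avg = 500/2210 = 0.226244…
E_cross = (3200/20220) / (500/2210) = 0.6995…
E_cross > 0 ⇒ the goods are substitutes.

0.70; substitutes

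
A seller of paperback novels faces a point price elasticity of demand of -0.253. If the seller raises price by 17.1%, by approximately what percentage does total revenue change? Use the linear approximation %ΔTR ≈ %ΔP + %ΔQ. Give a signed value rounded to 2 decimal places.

+12.77%

%ΔQ ≈ Ed × %ΔP = (-0.253) × (+17.1%) = -4.3263%
%ΔTR ≈ %ΔP + %ΔQ = (+17.1%) + (-4.3263%) = +12.7737%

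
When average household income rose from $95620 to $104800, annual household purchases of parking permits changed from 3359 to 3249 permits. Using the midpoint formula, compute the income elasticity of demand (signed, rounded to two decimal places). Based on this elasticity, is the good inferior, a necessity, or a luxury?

-0.36; inferior

%ΔQ = (3249 − 3359)/[( 3359 + 3249)/2] = -110/3304 = -0.033292…
%ΔIncome = (104800 − 95620)/[( 95620 + 104800)/2] = 9180/100210 = 0.091607…
E_income = (-110/3304) / (9180/100210) = -0.3634…
E_income < 0 ⇒ inferior good.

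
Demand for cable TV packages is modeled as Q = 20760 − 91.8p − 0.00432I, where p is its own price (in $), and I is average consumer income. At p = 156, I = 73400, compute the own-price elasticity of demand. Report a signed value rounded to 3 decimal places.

-2.339

At the given values, Q = 20760 − 91.8(156) − 0.00432(73400) = 6122.112.
∂Q/∂p = −91.8.
E = (-91.8) × (156/6122.112) = -2.33919…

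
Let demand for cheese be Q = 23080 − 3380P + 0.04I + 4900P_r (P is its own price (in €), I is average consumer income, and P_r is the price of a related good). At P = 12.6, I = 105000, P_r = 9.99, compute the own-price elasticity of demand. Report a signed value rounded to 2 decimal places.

-1.27

At the given values, Q = 23080 − 3380(12.6) + 0.04(105000) + 4900(9.99) = 33643.
∂Q/∂P = −3380.
E = (-3380) × (12.6/33643) = -1.2658…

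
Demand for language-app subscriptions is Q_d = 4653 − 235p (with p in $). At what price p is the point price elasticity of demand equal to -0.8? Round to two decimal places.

8.80

Ed = −235p/(4653 − 235p). Set this equal to -0.8:
235p = 0.8·(4653 − 235p) ⇒ 235p(1 + 0.8) = 0.8·4653
p = 0.8·4653 / (235·1.8) = 8.8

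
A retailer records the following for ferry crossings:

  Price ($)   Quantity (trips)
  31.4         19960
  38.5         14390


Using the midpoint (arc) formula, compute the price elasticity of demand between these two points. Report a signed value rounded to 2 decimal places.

%ΔQ = (14390 − 19960) / [(19960 + 14390)/2] = -5570/17175 = -0.324308…
%ΔP = (38.5 − 31.4) / [(31.4 + 38.5)/2] = 7.1/34.95 = 0.203147…
Arc Ed = %ΔQ / %ΔP = (-5570/17175) / (7.1/34.95) = -1.5964…

-1.60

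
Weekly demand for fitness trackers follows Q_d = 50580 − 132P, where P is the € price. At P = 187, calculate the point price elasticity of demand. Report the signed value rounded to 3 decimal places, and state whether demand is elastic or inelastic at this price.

-0.953; inelastic

dQ_d/dP = −132. At P = 187, Q_d = 50580 − 132(187) = 25896.
Ed = (dQ_d/dP)·(P/Q_d) = −132 × (187/25896) = -0.95319…
|Ed| = 0.953 < 1, so demand is inelastic.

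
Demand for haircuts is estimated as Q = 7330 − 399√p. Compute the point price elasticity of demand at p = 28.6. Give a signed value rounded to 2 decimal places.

dQ/dp = −399/(2√p) = -37.3044. At p = 28.6, Q = 5196.19.
Ed = (dQ/dp)·(p/Q) = (-37.3044) × (28.6/5196.19) = -0.2053…

-0.21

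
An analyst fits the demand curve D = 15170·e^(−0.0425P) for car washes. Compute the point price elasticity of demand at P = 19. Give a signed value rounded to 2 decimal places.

-0.81

dD/dP = −0.0425·D = -287.529. At P = 19, D = 6765.39.
Ed = (dD/dP)·(P/D) = (-287.529) × (19/6765.39) = -0.8075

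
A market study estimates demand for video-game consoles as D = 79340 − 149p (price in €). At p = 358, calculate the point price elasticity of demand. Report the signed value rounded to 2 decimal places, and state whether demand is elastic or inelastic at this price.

dD/dp = −149. At p = 358, D = 79340 − 149(358) = 25998.
Ed = (dD/dp)·(p/D) = −149 × (358/25998) = -2.0517…
|Ed| = 2.05 > 1, so demand is elastic.

-2.05; elastic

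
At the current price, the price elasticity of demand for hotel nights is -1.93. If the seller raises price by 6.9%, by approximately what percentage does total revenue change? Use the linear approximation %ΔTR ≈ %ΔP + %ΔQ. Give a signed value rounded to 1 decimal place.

-6.4%

%ΔQ ≈ Ed × %ΔP = (-1.93) × (+6.9%) = -13.3170%
%ΔTR ≈ %ΔP + %ΔQ = (+6.9%) + (-13.3170%) = -6.4170%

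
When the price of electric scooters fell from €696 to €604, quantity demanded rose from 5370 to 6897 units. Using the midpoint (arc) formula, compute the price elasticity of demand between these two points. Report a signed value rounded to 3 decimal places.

%ΔQ = (6897 − 5370) / [(5370 + 6897)/2] = 1527/6133.5 = 0.248960…
%ΔP = (604 − 696) / [(696 + 604)/2] = -92/650 = -0.141538…
Arc Ed = %ΔQ / %ΔP = (1527/6133.5) / (-92/650) = -1.75896…

-1.759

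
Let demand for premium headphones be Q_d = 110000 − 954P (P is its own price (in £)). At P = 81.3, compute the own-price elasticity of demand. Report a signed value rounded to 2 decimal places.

-2.39

At the given values, Q_d = 110000 − 954(81.3) = 32439.8.
∂Q_d/∂P = −954.
E = (-954) × (81.3/32439.8) = -2.3908…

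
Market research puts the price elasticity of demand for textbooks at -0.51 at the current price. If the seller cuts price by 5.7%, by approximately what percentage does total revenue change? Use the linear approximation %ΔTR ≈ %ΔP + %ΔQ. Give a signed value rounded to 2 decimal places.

%ΔQ ≈ Ed × %ΔP = (-0.51) × (-5.7%) = +2.9070%
%ΔTR ≈ %ΔP + %ΔQ = (-5.7%) + (+2.9070%) = -2.7930%

-2.79%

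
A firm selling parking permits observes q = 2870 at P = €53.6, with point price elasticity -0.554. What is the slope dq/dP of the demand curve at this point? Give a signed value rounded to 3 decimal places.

-29.664

Ed = (dq/dP)·(P/q) ⇒ dq/dP = Ed·q/P = (-0.554)·2870/53.6 = -29.66380…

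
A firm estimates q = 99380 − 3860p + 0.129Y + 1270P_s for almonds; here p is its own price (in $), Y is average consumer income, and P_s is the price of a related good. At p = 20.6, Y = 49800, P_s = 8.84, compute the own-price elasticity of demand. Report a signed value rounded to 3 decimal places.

-2.120

At the given values, q = 99380 − 3860(20.6) + 0.129(49800) + 1270(8.84) = 37515.
∂q/∂p = −3860.
E = (-3860) × (20.6/37515) = -2.11957…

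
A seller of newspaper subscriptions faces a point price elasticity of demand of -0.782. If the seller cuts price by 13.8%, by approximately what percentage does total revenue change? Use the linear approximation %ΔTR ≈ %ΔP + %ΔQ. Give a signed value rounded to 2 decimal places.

-3.01%

%ΔQ ≈ Ed × %ΔP = (-0.782) × (-13.8%) = +10.7916%
%ΔTR ≈ %ΔP + %ΔQ = (-13.8%) + (+10.7916%) = -3.0084%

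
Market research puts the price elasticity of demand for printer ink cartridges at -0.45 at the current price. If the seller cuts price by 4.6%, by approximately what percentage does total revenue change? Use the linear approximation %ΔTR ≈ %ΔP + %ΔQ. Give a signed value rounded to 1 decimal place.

%ΔQ ≈ Ed × %ΔP = (-0.45) × (-4.6%) = +2.0700%
%ΔTR ≈ %ΔP + %ΔQ = (-4.6%) + (+2.0700%) = -2.5300%

-2.5%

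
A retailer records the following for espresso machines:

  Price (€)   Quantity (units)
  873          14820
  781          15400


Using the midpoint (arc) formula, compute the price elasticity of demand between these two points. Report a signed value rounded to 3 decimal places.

%ΔQ = (15400 − 14820) / [(14820 + 15400)/2] = 580/15110 = 0.038385…
%ΔP = (781 − 873) / [(873 + 781)/2] = -92/827 = -0.111245…
Arc Ed = %ΔQ / %ΔP = (580/15110) / (-92/827) = -0.34504…

-0.345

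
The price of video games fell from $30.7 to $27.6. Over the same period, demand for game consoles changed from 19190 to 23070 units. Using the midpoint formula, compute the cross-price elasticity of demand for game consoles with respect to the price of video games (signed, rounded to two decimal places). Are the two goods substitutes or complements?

-1.73; complements

%ΔQ_{game consoles} = (23070 − 19190)/avg = 3880/21130 = 0.183625…
%ΔP_{video games} = (27.6 − 30.7)/avg = -3.1/29.15 = -0.106346…
E_cross = (3880/21130) / (-3.1/29.15) = -1.7266…
E_cross < 0 ⇒ the goods are complements.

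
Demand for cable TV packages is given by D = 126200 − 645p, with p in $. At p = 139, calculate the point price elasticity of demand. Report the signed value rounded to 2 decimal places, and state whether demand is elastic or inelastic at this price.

dD/dp = −645. At p = 139, D = 126200 − 645(139) = 36545.
Ed = (dD/dp)·(p/D) = −645 × (139/36545) = -2.4532…
|Ed| = 2.45 > 1, so demand is elastic.

-2.45; elastic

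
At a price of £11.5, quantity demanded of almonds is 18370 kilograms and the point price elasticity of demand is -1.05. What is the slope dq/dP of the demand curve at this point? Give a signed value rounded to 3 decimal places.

-1677.261

Ed = (dq/dP)·(P/q) ⇒ dq/dP = Ed·q/P = (-1.05)·18370/11.5 = -1677.26086…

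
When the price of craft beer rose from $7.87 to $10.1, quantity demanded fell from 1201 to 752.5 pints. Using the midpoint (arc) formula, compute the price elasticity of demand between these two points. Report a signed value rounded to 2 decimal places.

%ΔQ = (752.5 − 1201) / [(1201 + 752.5)/2] = -448.5/976.75 = -0.459175…
%ΔP = (10.1 − 7.87) / [(7.87 + 10.1)/2] = 2.23/8.985 = 0.248191…
Arc Ed = %ΔQ / %ΔP = (-448.5/976.75) / (2.23/8.985) = -1.8500…

-1.85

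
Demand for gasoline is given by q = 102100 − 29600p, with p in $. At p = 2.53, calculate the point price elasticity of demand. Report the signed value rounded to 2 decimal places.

-2.75

dq/dp = −29600. At p = 2.53, q = 102100 − 29600(2.53) = 27212.
Ed = (dq/dp)·(p/q) = −29600 × (2.53/27212) = -2.7520…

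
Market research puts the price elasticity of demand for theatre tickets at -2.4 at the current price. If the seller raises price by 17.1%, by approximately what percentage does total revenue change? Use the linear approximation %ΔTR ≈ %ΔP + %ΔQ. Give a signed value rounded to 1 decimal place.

%ΔQ ≈ Ed × %ΔP = (-2.4) × (+17.1%) = -41.0400%
%ΔTR ≈ %ΔP + %ΔQ = (+17.1%) + (-41.0400%) = -23.9400%

-23.9%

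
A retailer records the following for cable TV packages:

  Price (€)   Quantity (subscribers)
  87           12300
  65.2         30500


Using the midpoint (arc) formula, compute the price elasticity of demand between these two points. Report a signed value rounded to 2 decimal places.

-2.97

%ΔQ = (30500 − 12300) / [(12300 + 30500)/2] = 18200/21400 = 0.850467…
%ΔP = (65.2 − 87) / [(87 + 65.2)/2] = -21.8/76.1 = -0.286465…
Arc Ed = %ΔQ / %ΔP = (18200/21400) / (-21.8/76.1) = -2.9688…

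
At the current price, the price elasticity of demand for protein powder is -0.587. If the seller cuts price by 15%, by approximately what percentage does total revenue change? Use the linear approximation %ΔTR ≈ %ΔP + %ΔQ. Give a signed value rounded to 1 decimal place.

-6.2%

%ΔQ ≈ Ed × %ΔP = (-0.587) × (-15%) = +8.8050%
%ΔTR ≈ %ΔP + %ΔQ = (-15%) + (+8.8050%) = -6.1950%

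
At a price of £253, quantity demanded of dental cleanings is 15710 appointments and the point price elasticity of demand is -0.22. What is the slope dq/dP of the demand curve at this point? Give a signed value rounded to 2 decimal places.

-13.66

Ed = (dq/dP)·(P/q) ⇒ dq/dP = Ed·q/P = (-0.22)·15710/253 = -13.6608…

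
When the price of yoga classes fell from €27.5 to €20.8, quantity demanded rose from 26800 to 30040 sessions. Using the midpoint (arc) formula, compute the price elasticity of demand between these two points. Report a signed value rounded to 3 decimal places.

-0.411

%ΔQ = (30040 − 26800) / [(26800 + 30040)/2] = 3240/28420 = 0.114004…
%ΔP = (20.8 − 27.5) / [(27.5 + 20.8)/2] = -6.7/24.15 = -0.277432…
Arc Ed = %ΔQ / %ΔP = (3240/28420) / (-6.7/24.15) = -0.41092…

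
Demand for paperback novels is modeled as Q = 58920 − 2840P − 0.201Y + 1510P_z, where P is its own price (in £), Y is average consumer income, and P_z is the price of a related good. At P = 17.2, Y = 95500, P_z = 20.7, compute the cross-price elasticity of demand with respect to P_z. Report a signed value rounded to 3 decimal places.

At the given values, Q = 58920 − 2840(17.2) − 0.201(95500) + 1510(20.7) = 22133.5.
∂Q/∂P_z = 1510.
E = (1510) × (20.7/22133.5) = 1.41220…

1.412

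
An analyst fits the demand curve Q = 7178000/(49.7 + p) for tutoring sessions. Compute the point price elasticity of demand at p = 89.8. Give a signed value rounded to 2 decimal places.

dQ/dp = −7178000/(49.7 + p)² = -368.854. At p = 89.8, Q = 51455.2.
Ed = (dQ/dp)·(p/Q) = (-368.854) × (89.8/51455.2) = -0.6437…

-0.64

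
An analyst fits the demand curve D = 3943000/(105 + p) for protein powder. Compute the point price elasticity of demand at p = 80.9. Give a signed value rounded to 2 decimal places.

-0.44

dD/dp = −3943000/(105 + p)² = -114.095. At p = 80.9, D = 21210.3.
Ed = (dD/dp)·(p/D) = (-114.095) × (80.9/21210.3) = -0.4351…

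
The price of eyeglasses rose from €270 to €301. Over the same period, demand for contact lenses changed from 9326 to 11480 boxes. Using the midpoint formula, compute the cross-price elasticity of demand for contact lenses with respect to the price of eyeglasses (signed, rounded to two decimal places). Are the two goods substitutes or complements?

1.91; substitutes

%ΔQ_{contact lenses} = (11480 − 9326)/avg = 2154/10403 = 0.207055…
%ΔP_{eyeglasses} = (301 − 270)/avg = 31/285.5 = 0.108581…
E_cross = (2154/10403) / (31/285.5) = 1.9069…
E_cross > 0 ⇒ the goods are substitutes.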